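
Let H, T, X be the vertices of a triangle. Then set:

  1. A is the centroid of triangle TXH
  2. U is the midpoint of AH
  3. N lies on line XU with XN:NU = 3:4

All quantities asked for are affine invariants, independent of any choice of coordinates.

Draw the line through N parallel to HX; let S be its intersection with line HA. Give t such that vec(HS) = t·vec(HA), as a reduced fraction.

t = 3/14

Choose coordinates H = (0, 0), T = (1, 0), X = (0, 1).
1. A is the centroid of triangle TXH ⇒ A = (1/3, 1/3)
2. U is the midpoint of AH ⇒ U = (1/6, 1/6)
3. N lies on line XU with XN:NU = 3:4 ⇒ N = (1/14, 9/14)
through N parallel to HX: direction (0, 1); meets HA at S = (1/14, 1/14)
S = H + t·(A−H) with t = 3/14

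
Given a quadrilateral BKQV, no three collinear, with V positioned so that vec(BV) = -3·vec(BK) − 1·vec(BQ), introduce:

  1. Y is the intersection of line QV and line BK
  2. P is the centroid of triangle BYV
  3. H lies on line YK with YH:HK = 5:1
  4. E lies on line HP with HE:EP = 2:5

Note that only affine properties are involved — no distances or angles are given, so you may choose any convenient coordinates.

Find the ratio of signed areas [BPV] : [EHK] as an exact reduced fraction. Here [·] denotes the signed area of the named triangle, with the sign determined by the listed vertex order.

[BPV]:[EHK] = -63/5

Work in coordinates with B = (0, 0), K = (1, 0), Q = (0, 1), V = (-3, -1).
1. Y is the intersection of line QV and line BK ⇒ Y = (-3/2, 0)
2. P is the centroid of triangle BYV ⇒ P = (-3/2, -1/3)
3. H lies on line YK with YH:HK = 5:1 ⇒ H = (7/12, 0)
4. E lies on line HP with HE:EP = 2:5 ⇒ E = (-1/84, -2/21)
2·[BPV] = 1/2, 2·[EHK] = -5/126
[BPV]:[EHK] = 1/2:-5/126 = -63/5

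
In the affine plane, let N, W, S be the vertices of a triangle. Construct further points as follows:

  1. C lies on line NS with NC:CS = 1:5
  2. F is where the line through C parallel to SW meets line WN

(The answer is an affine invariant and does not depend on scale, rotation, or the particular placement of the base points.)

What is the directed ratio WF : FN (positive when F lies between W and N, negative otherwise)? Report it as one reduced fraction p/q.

WF:FN = 5

Work in coordinates with N = (0, 0), W = (1, 0), S = (0, 1).
1. C lies on line NS with NC:CS = 1:5 ⇒ C = (0, 1/6)
2. F is where the line through C parallel to SW meets line WN ⇒ F = (1/6, 0)
F = W + t·(N−W) with t = 5/6, so WF:FN = t:(1−t) = 5/6:1/6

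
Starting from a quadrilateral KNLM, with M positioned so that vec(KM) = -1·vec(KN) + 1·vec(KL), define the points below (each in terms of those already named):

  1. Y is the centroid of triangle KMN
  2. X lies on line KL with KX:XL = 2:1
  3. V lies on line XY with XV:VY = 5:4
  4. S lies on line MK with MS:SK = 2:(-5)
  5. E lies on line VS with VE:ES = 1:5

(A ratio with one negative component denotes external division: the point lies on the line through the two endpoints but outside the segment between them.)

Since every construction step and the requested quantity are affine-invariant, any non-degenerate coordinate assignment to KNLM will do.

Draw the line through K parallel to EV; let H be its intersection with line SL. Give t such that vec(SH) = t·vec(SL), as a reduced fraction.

t = -13/14

Set K = (0, 0), N = (1, 0), L = (0, 1), M = (-1, 1); any affine frame gives the same invariant.
1. Y is the centroid of triangle KMN ⇒ Y = (0, 1/3)
2. X lies on line KL with KX:XL = 2:1 ⇒ X = (0, 2/3)
3. V lies on line XY with XV:VY = 5:4 ⇒ V = (0, 13/27)
4. S lies on line MK with MS:SK = 2:(-5) ⇒ S = (-5/3, 5/3)
5. E lies on line VS with VE:ES = 1:5 ⇒ E = (-5/18, 55/81)
through K parallel to EV: direction (5/18, -16/81); meets SL at H = (-45/14, 16/7)
H = S + t·(L−S) with t = -13/14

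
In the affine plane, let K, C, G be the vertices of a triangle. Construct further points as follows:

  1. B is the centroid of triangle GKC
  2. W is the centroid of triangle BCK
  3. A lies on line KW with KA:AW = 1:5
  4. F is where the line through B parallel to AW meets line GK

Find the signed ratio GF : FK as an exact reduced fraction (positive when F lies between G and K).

GF:FK = 3

Set K = (0, 0), C = (1, 0), G = (0, 1); any affine frame gives the same invariant.
1. B is the centroid of triangle GKC ⇒ B = (1/3, 1/3)
2. W is the centroid of triangle BCK ⇒ W = (4/9, 1/9)
3. A lies on line KW with KA:AW = 1:5 ⇒ A = (2/27, 1/54)
4. F is where the line through B parallel to AW meets line GK ⇒ F = (0, 1/4)
F = G + t·(K−G) with t = 3/4, so GF:FK = t:(1−t) = 3/4:1/4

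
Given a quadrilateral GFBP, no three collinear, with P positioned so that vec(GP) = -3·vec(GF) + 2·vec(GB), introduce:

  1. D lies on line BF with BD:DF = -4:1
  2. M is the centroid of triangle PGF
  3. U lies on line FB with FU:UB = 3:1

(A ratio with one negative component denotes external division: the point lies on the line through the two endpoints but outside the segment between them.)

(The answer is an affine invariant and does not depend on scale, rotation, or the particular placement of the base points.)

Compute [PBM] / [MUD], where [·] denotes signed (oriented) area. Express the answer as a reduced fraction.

[PBM]:[MUD] = 20/13

Work in coordinates with G = (0, 0), F = (1, 0), B = (0, 1), P = (-3, 2).
1. D lies on line BF with BD:DF = -4:1 ⇒ D = (4/3, -1/3)
2. M is the centroid of triangle PGF ⇒ M = (-2/3, 2/3)
3. U lies on line FB with FU:UB = 3:1 ⇒ U = (1/4, 3/4)
2·[PBM] = -5/3, 2·[MUD] = -13/12
[PBM]:[MUD] = -5/3:-13/12 = 20/13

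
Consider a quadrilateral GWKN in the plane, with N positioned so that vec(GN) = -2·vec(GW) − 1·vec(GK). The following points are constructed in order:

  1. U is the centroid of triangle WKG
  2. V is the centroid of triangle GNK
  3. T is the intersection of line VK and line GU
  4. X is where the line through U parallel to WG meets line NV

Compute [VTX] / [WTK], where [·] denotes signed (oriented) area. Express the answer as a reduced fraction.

Choose coordinates G = (0, 0), W = (1, 0), K = (0, 1), N = (-2, -1).
1. U is the centroid of triangle WKG ⇒ U = (1/3, 1/3)
2. V is the centroid of triangle GNK ⇒ V = (-2/3, 0)
3. T is the intersection of line VK and line GU ⇒ T = (-2, -2)
4. X is where the line through U parallel to WG meets line NV ⇒ X = (-2/9, 1/3)
2·[VTX] = 4/9, 2·[WTK] = -5
[VTX]:[WTK] = 4/9:-5 = -4/45

[VTX]:[WTK] = -4/45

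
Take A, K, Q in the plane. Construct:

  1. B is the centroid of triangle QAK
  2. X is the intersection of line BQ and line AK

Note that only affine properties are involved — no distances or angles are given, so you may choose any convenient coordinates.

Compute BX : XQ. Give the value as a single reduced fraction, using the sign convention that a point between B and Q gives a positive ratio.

BX:XQ = -1/3

Choose coordinates A = (0, 0), K = (1, 0), Q = (0, 1).
1. B is the centroid of triangle QAK ⇒ B = (1/3, 1/3)
2. X is the intersection of line BQ and line AK ⇒ X = (1/2, 0)
X = B + t·(Q−B) with t = -1/2, so BX:XQ = t:(1−t) = -1/2:3/2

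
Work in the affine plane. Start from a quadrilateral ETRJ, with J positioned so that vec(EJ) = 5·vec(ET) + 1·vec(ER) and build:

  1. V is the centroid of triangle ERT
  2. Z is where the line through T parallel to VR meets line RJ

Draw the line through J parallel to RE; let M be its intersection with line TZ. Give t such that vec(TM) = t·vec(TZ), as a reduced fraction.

t = -8

Work in coordinates with E = (0, 0), T = (1, 0), R = (0, 1), J = (5, 1).
1. V is the centroid of triangle ERT ⇒ V = (1/3, 1/3)
2. Z is where the line through T parallel to VR meets line RJ ⇒ Z = (1/2, 1)
through J parallel to RE: direction (0, -1); meets TZ at M = (5, -8)
M = T + t·(Z−T) with t = -8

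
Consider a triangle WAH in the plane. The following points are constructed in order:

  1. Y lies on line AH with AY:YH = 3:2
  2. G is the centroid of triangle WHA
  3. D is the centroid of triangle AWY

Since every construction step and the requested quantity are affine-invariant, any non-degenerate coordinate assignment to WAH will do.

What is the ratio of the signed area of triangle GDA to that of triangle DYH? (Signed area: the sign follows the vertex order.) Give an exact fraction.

[GDA]:[DYH] = 1/3

Choose coordinates W = (0, 0), A = (1, 0), H = (0, 1).
1. Y lies on line AH with AY:YH = 3:2 ⇒ Y = (2/5, 3/5)
2. G is the centroid of triangle WHA ⇒ G = (1/3, 1/3)
3. D is the centroid of triangle AWY ⇒ D = (7/15, 1/5)
2·[GDA] = 2/45, 2·[DYH] = 2/15
[GDA]:[DYH] = 2/45:2/15 = 1/3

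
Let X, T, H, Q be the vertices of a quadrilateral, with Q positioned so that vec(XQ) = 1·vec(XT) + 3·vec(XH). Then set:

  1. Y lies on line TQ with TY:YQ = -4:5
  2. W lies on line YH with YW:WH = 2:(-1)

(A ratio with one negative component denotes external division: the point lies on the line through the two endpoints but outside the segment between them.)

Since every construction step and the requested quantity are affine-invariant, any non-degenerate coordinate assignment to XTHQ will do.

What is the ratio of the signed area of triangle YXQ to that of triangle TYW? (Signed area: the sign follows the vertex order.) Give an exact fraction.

Set X = (0, 0), T = (1, 0), H = (0, 1), Q = (1, 3); any affine frame gives the same invariant.
1. Y lies on line TQ with TY:YQ = -4:5 ⇒ Y = (1, -12)
2. W lies on line YH with YW:WH = 2:(-1) ⇒ W = (-1, 14)
2·[YXQ] = -15, 2·[TYW] = -24
[YXQ]:[TYW] = -15:-24 = 5/8

[YXQ]:[TYW] = 5/8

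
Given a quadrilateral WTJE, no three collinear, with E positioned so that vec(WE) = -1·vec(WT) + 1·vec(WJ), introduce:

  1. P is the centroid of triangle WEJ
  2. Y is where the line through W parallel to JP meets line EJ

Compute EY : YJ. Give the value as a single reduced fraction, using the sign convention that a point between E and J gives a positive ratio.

EY:YJ = -2

Assign W = (0, 0), T = (1, 0), J = (0, 1), E = (-1, 1) — the answer is frame-independent, so this choice is without loss of generality.
1. P is the centroid of triangle WEJ ⇒ P = (-1/3, 2/3)
2. Y is where the line through W parallel to JP meets line EJ ⇒ Y = (1, 1)
Y = E + t·(J−E) with t = 2, so EY:YJ = t:(1−t) = 2:-1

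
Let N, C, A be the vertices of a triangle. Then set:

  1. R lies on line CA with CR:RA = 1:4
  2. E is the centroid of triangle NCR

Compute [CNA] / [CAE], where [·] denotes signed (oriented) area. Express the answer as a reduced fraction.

[CNA]:[CAE] = -3

Work in coordinates with N = (0, 0), C = (1, 0), A = (0, 1).
1. R lies on line CA with CR:RA = 1:4 ⇒ R = (4/5, 1/5)
2. E is the centroid of triangle NCR ⇒ E = (3/5, 1/15)
2·[CNA] = -1, 2·[CAE] = 1/3
[CNA]:[CAE] = -1:1/3 = -3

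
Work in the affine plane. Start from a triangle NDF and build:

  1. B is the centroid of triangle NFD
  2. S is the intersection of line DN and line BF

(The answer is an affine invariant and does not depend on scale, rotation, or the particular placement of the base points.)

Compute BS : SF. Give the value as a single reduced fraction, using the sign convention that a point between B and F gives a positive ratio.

BS:SF = -1/3

Choose coordinates N = (0, 0), D = (1, 0), F = (0, 1).
1. B is the centroid of triangle NFD ⇒ B = (1/3, 1/3)
2. S is the intersection of line DN and line BF ⇒ S = (1/2, 0)
S = B + t·(F−B) with t = -1/2, so BS:SF = t:(1−t) = -1/2:3/2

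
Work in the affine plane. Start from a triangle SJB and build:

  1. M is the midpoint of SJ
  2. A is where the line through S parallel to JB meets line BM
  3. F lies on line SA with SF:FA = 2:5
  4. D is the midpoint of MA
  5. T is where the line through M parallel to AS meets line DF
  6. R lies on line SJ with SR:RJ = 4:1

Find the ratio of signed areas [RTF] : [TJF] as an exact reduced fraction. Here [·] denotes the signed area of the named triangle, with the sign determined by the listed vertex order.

Choose coordinates S = (0, 0), J = (1, 0), B = (0, 1).
1. M is the midpoint of SJ ⇒ M = (1/2, 0)
2. A is where the line through S parallel to JB meets line BM ⇒ A = (1, -1)
3. F lies on line SA with SF:FA = 2:5 ⇒ F = (2/7, -2/7)
4. D is the midpoint of MA ⇒ D = (3/4, -1/2)
5. T is where the line through M parallel to AS meets line DF ⇒ T = (17/14, -5/7)
6. R lies on line SJ with SR:RJ = 4:1 ⇒ R = (4/5, 0)
2·[RTF] = -17/35, 2·[TJF] = 4/7
[RTF]:[TJF] = -17/35:4/7 = -17/20

[RTF]:[TJF] = -17/20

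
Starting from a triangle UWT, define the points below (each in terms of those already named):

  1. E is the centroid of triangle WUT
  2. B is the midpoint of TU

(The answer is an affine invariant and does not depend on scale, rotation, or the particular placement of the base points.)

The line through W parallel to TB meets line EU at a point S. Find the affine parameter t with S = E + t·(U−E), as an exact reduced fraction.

Choose coordinates U = (0, 0), W = (1, 0), T = (0, 1).
1. E is the centroid of triangle WUT ⇒ E = (1/3, 1/3)
2. B is the midpoint of TU ⇒ B = (0, 1/2)
through W parallel to TB: direction (0, -1/2); meets EU at S = (1, 1)
S = E + t·(U−E) with t = -2

t = -2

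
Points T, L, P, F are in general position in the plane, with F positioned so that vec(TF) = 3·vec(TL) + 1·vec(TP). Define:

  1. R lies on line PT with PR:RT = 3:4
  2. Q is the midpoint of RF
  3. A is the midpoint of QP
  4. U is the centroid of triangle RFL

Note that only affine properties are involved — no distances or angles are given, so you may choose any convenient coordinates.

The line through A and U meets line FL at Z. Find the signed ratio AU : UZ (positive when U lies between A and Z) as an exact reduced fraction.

AU:UZ = 37/20

Assign T = (0, 0), L = (1, 0), P = (0, 1), F = (3, 1) — the answer is frame-independent, so this choice is without loss of generality.
1. R lies on line PT with PR:RT = 3:4 ⇒ R = (0, 4/7)
2. Q is the midpoint of RF ⇒ Q = (3/2, 11/14)
3. A is the midpoint of QP ⇒ A = (3/4, 25/28)
4. U is the centroid of triangle RFL ⇒ U = (4/3, 11/21)
line AU meets FL at Z = (61/37, 12/37)
U = A + t·(Z−A) with t = 37/57, so AU:UZ = 37/57:20/57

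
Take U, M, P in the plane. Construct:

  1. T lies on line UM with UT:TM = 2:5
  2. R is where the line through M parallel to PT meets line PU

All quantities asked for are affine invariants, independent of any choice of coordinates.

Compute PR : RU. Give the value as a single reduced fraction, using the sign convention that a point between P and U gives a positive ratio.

PR:RU = -5/7

Set U = (0, 0), M = (1, 0), P = (0, 1); any affine frame gives the same invariant.
1. T lies on line UM with UT:TM = 2:5 ⇒ T = (2/7, 0)
2. R is where the line through M parallel to PT meets line PU ⇒ R = (0, 7/2)
R = P + t·(U−P) with t = -5/2, so PR:RU = t:(1−t) = -5/2:7/2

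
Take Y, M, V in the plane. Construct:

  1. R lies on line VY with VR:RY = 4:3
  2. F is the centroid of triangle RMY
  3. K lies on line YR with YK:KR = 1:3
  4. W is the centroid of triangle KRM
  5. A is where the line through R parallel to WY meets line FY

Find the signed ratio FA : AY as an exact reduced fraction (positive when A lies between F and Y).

FA:AY = -13/12

Set Y = (0, 0), M = (1, 0), V = (0, 1); any affine frame gives the same invariant.
1. R lies on line VY with VR:RY = 4:3 ⇒ R = (0, 3/7)
2. F is the centroid of triangle RMY ⇒ F = (1/3, 1/7)
3. K lies on line YR with YK:KR = 1:3 ⇒ K = (0, 3/28)
4. W is the centroid of triangle KRM ⇒ W = (1/3, 5/28)
5. A is where the line through R parallel to WY meets line FY ⇒ A = (-4, -12/7)
A = F + t·(Y−F) with t = 13, so FA:AY = t:(1−t) = 13:-12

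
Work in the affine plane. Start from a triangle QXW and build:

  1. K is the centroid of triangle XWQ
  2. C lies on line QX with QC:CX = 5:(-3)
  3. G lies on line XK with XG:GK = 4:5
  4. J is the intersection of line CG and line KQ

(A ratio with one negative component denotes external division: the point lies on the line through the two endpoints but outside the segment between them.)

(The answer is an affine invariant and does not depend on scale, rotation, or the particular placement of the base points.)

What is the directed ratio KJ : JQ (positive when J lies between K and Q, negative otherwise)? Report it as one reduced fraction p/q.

KJ:JQ = 3/4

Assign Q = (0, 0), X = (1, 0), W = (0, 1) — the answer is frame-independent, so this choice is without loss of generality.
1. K is the centroid of triangle XWQ ⇒ K = (1/3, 1/3)
2. C lies on line QX with QC:CX = 5:(-3) ⇒ C = (5/2, 0)
3. G lies on line XK with XG:GK = 4:5 ⇒ G = (19/27, 4/27)
4. J is the intersection of line CG and line KQ ⇒ J = (4/21, 4/21)
J = K + t·(Q−K) with t = 3/7, so KJ:JQ = t:(1−t) = 3/7:4/7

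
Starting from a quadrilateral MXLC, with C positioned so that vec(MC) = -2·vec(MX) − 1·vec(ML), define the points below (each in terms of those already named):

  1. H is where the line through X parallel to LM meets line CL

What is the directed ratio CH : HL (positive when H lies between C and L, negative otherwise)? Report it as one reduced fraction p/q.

Assign M = (0, 0), X = (1, 0), L = (0, 1), C = (-2, -1) — the answer is frame-independent, so this choice is without loss of generality.
1. H is where the line through X parallel to LM meets line CL ⇒ H = (1, 2)
H = C + t·(L−C) with t = 3/2, so CH:HL = t:(1−t) = 3/2:-1/2

CH:HL = -3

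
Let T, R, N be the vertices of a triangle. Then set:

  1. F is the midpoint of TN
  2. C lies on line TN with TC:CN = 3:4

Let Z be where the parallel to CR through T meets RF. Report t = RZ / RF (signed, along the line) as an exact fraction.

Work in coordinates with T = (0, 0), R = (1, 0), N = (0, 1).
1. F is the midpoint of TN ⇒ F = (0, 1/2)
2. C lies on line TN with TC:CN = 3:4 ⇒ C = (0, 3/7)
through T parallel to CR: direction (1, -3/7); meets RF at Z = (7, -3)
Z = R + t·(F−R) with t = -6

t = -6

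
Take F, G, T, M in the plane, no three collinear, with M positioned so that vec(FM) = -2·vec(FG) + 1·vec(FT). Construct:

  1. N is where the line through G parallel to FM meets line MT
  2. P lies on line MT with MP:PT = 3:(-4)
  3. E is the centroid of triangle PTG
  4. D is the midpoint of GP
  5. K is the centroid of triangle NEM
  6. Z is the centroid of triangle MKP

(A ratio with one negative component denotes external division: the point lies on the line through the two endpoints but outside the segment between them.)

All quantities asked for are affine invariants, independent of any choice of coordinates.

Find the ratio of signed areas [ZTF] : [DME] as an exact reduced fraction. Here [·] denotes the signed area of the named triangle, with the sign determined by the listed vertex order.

[ZTF]:[DME] = 106/9

Choose coordinates F = (0, 0), G = (1, 0), T = (0, 1), M = (-2, 1).
1. N is where the line through G parallel to FM meets line MT ⇒ N = (-1, 1)
2. P lies on line MT with MP:PT = 3:(-4) ⇒ P = (-8, 1)
3. E is the centroid of triangle PTG ⇒ E = (-7/3, 2/3)
4. D is the midpoint of GP ⇒ D = (-7/2, 1/2)
5. K is the centroid of triangle NEM ⇒ K = (-16/9, 8/9)
6. Z is the centroid of triangle MKP ⇒ Z = (-106/27, 26/27)
2·[ZTF] = -106/27, 2·[DME] = -1/3
[ZTF]:[DME] = -106/27:-1/3 = 106/9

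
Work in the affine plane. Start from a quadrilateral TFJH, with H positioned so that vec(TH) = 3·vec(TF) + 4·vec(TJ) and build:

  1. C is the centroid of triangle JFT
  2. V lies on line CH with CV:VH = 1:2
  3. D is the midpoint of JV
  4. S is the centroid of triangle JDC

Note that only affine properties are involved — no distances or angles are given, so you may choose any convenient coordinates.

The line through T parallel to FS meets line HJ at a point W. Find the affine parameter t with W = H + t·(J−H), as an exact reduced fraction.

Choose coordinates T = (0, 0), F = (1, 0), J = (0, 1), H = (3, 4).
1. C is the centroid of triangle JFT ⇒ C = (1/3, 1/3)
2. V lies on line CH with CV:VH = 1:2 ⇒ V = (11/9, 14/9)
3. D is the midpoint of JV ⇒ D = (11/18, 23/18)
4. S is the centroid of triangle JDC ⇒ S = (17/54, 47/54)
through T parallel to FS: direction (-37/54, 47/54); meets HJ at W = (-37/84, 47/84)
W = H + t·(J−H) with t = 289/252

t = 289/252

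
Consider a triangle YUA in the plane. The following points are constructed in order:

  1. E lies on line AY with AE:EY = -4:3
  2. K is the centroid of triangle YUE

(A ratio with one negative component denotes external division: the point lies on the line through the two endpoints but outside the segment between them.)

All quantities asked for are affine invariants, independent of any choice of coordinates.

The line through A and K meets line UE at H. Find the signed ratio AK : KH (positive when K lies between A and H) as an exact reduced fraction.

AK:KH = 3

Choose coordinates Y = (0, 0), U = (1, 0), A = (0, 1).
1. E lies on line AY with AE:EY = -4:3 ⇒ E = (0, -3)
2. K is the centroid of triangle YUE ⇒ K = (1/3, -1)
line AK meets UE at H = (4/9, -5/3)
K = A + t·(H−A) with t = 3/4, so AK:KH = 3/4:1/4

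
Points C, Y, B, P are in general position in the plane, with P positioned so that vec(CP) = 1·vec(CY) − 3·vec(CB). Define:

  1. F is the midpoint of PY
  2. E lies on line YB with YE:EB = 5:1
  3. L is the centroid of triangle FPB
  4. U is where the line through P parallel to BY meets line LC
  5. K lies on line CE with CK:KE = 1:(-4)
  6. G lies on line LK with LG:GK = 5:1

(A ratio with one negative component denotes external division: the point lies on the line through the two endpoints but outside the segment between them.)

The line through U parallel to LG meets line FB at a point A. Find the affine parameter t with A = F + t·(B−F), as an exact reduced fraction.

t = -29/33

Choose coordinates C = (0, 0), Y = (1, 0), B = (0, 1), P = (1, -3).
1. F is the midpoint of PY ⇒ F = (1, -3/2)
2. E lies on line YB with YE:EB = 5:1 ⇒ E = (1/6, 5/6)
3. L is the centroid of triangle FPB ⇒ L = (2/3, -7/6)
4. U is where the line through P parallel to BY meets line LC ⇒ U = (8/3, -14/3)
5. K lies on line CE with CK:KE = 1:(-4) ⇒ K = (-1/18, -5/18)
6. G lies on line LK with LG:GK = 5:1 ⇒ G = (7/108, -23/54)
through U parallel to LG: direction (-65/108, 20/27); meets FB at A = (62/33, -122/33)
A = F + t·(B−F) with t = -29/33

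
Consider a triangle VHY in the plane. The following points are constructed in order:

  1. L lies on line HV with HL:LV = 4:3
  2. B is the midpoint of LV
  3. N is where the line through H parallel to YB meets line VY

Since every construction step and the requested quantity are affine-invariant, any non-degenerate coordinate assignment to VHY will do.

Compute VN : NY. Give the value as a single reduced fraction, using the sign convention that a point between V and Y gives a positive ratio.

Choose coordinates V = (0, 0), H = (1, 0), Y = (0, 1).
1. L lies on line HV with HL:LV = 4:3 ⇒ L = (3/7, 0)
2. B is the midpoint of LV ⇒ B = (3/14, 0)
3. N is where the line through H parallel to YB meets line VY ⇒ N = (0, 14/3)
N = V + t·(Y−V) with t = 14/3, so VN:NY = t:(1−t) = 14/3:-11/3

VN:NY = -14/11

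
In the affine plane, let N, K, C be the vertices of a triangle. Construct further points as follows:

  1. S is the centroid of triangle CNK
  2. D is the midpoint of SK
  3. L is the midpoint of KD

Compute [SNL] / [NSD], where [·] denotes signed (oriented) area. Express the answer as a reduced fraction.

Set N = (0, 0), K = (1, 0), C = (0, 1); any affine frame gives the same invariant.
1. S is the centroid of triangle CNK ⇒ S = (1/3, 1/3)
2. D is the midpoint of SK ⇒ D = (2/3, 1/6)
3. L is the midpoint of KD ⇒ L = (5/6, 1/12)
2·[SNL] = 1/4, 2·[NSD] = -1/6
[SNL]:[NSD] = 1/4:-1/6 = -3/2

[SNL]:[NSD] = -3/2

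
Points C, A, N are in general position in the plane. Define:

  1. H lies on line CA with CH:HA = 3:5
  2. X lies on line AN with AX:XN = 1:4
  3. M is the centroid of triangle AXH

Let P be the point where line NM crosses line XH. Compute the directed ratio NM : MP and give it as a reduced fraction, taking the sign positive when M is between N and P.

Assign C = (0, 0), A = (1, 0), N = (0, 1) — the answer is frame-independent, so this choice is without loss of generality.
1. H lies on line CA with CH:HA = 3:5 ⇒ H = (3/8, 0)
2. X lies on line AN with AX:XN = 1:4 ⇒ X = (4/5, 1/5)
3. M is the centroid of triangle AXH ⇒ M = (29/40, 1/15)
line NM meets XH at P = (87/130, 9/65)
M = N + t·(P−N) with t = 13/12, so NM:MP = 13/12:-1/12

NM:MP = -13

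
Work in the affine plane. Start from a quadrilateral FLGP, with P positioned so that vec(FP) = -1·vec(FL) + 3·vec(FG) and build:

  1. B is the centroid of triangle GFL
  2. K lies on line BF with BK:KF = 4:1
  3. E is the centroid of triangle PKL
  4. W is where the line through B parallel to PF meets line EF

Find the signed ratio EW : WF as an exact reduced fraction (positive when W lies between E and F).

EW:WF = -11/60

Assign F = (0, 0), L = (1, 0), G = (0, 1), P = (-1, 3) — the answer is frame-independent, so this choice is without loss of generality.
1. B is the centroid of triangle GFL ⇒ B = (1/3, 1/3)
2. K lies on line BF with BK:KF = 4:1 ⇒ K = (1/15, 1/15)
3. E is the centroid of triangle PKL ⇒ E = (1/45, 46/45)
4. W is where the line through B parallel to PF meets line EF ⇒ W = (4/147, 184/147)
W = E + t·(F−E) with t = -11/49, so EW:WF = t:(1−t) = -11/49:60/49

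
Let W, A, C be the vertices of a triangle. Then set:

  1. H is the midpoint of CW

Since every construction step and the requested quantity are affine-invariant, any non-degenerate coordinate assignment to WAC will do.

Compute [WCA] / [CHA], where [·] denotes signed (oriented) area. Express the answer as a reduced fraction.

[WCA]:[CHA] = -2

Choose coordinates W = (0, 0), A = (1, 0), C = (0, 1).
1. H is the midpoint of CW ⇒ H = (0, 1/2)
2·[WCA] = -1, 2·[CHA] = 1/2
[WCA]:[CHA] = -1:1/2 = -2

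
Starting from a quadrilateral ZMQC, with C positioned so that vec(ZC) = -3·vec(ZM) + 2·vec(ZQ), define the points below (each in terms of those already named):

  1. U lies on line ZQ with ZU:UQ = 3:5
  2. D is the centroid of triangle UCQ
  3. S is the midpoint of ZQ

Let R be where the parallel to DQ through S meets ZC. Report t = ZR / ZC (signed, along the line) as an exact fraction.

t = 4/13

Choose coordinates Z = (0, 0), M = (1, 0), Q = (0, 1), C = (-3, 2).
1. U lies on line ZQ with ZU:UQ = 3:5 ⇒ U = (0, 3/8)
2. D is the centroid of triangle UCQ ⇒ D = (-1, 9/8)
3. S is the midpoint of ZQ ⇒ S = (0, 1/2)
through S parallel to DQ: direction (1, -1/8); meets ZC at R = (-12/13, 8/13)
R = Z + t·(C−Z) with t = 4/13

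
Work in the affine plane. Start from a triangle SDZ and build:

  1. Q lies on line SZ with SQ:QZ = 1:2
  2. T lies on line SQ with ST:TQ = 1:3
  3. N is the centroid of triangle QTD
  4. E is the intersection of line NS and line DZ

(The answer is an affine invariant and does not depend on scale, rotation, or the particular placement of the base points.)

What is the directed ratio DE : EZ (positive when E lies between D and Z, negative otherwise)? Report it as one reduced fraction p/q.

DE:EZ = 5/12

Work in coordinates with S = (0, 0), D = (1, 0), Z = (0, 1).
1. Q lies on line SZ with SQ:QZ = 1:2 ⇒ Q = (0, 1/3)
2. T lies on line SQ with ST:TQ = 1:3 ⇒ T = (0, 1/12)
3. N is the centroid of triangle QTD ⇒ N = (1/3, 5/36)
4. E is the intersection of line NS and line DZ ⇒ E = (12/17, 5/17)
E = D + t·(Z−D) with t = 5/17, so DE:EZ = t:(1−t) = 5/17:12/17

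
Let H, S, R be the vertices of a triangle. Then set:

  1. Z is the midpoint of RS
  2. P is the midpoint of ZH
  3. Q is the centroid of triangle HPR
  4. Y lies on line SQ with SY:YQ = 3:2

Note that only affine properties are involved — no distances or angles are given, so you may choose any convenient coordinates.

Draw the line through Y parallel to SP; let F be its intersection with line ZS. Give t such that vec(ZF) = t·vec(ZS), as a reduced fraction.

t = 4/5

Set H = (0, 0), S = (1, 0), R = (0, 1); any affine frame gives the same invariant.
1. Z is the midpoint of RS ⇒ Z = (1/2, 1/2)
2. P is the midpoint of ZH ⇒ P = (1/4, 1/4)
3. Q is the centroid of triangle HPR ⇒ Q = (1/12, 5/12)
4. Y lies on line SQ with SY:YQ = 3:2 ⇒ Y = (9/20, 1/4)
through Y parallel to SP: direction (-3/4, 1/4); meets ZS at F = (9/10, 1/10)
F = Z + t·(S−Z) with t = 4/5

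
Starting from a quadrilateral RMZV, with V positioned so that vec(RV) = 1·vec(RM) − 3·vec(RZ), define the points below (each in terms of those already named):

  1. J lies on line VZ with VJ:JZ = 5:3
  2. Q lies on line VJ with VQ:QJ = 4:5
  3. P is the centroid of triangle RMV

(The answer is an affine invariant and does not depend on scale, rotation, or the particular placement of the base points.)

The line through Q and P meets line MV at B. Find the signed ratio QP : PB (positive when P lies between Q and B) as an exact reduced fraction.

QP:PB = -1/6

Choose coordinates R = (0, 0), M = (1, 0), Z = (0, 1), V = (1, -3).
1. J lies on line VZ with VJ:JZ = 5:3 ⇒ J = (3/8, -1/2)
2. Q lies on line VJ with VQ:QJ = 4:5 ⇒ Q = (13/18, -17/9)
3. P is the centroid of triangle RMV ⇒ P = (2/3, -1)
line QP meets MV at B = (1, -19/3)
P = Q + t·(B−Q) with t = -1/5, so QP:PB = -1/5:6/5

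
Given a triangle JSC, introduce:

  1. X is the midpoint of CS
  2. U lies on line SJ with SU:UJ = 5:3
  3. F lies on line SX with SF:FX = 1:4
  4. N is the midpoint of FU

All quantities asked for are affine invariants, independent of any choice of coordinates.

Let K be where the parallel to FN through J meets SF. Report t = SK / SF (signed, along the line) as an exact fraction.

Assign J = (0, 0), S = (1, 0), C = (0, 1) — the answer is frame-independent, so this choice is without loss of generality.
1. X is the midpoint of CS ⇒ X = (1/2, 1/2)
2. U lies on line SJ with SU:UJ = 5:3 ⇒ U = (3/8, 0)
3. F lies on line SX with SF:FX = 1:4 ⇒ F = (9/10, 1/10)
4. N is the midpoint of FU ⇒ N = (51/80, 1/20)
through J parallel to FN: direction (-21/80, -1/20); meets SF at K = (21/25, 4/25)
K = S + t·(F−S) with t = 8/5

t = 8/5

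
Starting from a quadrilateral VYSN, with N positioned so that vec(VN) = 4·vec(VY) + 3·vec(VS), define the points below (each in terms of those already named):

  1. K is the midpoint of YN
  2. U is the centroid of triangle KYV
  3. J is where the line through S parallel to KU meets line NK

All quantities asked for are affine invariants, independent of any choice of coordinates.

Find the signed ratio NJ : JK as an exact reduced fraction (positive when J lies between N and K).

Choose coordinates V = (0, 0), Y = (1, 0), S = (0, 1), N = (4, 3).
1. K is the midpoint of YN ⇒ K = (5/2, 3/2)
2. U is the centroid of triangle KYV ⇒ U = (7/6, 1/2)
3. J is where the line through S parallel to KU meets line NK ⇒ J = (8, 7)
J = N + t·(K−N) with t = -8/3, so NJ:JK = t:(1−t) = -8/3:11/3

NJ:JK = -8/11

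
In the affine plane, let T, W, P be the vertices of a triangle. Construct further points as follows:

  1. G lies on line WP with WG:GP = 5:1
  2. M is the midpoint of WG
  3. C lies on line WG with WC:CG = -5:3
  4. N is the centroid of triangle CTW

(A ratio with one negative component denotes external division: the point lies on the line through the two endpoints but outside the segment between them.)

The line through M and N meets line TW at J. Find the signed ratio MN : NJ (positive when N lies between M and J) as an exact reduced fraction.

Assign T = (0, 0), W = (1, 0), P = (0, 1) — the answer is frame-independent, so this choice is without loss of generality.
1. G lies on line WP with WG:GP = 5:1 ⇒ G = (1/6, 5/6)
2. M is the midpoint of WG ⇒ M = (7/12, 5/12)
3. C lies on line WG with WC:CG = -5:3 ⇒ C = (-13/12, 25/12)
4. N is the centroid of triangle CTW ⇒ N = (-1/36, 25/36)
line MN meets TW at J = (3/2, 0)
N = M + t·(J−M) with t = -2/3, so MN:NJ = -2/3:5/3

MN:NJ = -2/5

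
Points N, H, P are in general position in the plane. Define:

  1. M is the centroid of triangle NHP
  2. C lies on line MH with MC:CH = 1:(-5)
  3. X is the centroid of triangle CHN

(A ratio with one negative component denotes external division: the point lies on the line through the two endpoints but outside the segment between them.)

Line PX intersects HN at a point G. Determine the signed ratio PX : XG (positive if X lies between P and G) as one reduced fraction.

Set N = (0, 0), H = (1, 0), P = (0, 1); any affine frame gives the same invariant.
1. M is the centroid of triangle NHP ⇒ M = (1/3, 1/3)
2. C lies on line MH with MC:CH = 1:(-5) ⇒ C = (1/6, 5/12)
3. X is the centroid of triangle CHN ⇒ X = (7/18, 5/36)
line PX meets HN at G = (14/31, 0)
X = P + t·(G−P) with t = 31/36, so PX:XG = 31/36:5/36

PX:XG = 31/5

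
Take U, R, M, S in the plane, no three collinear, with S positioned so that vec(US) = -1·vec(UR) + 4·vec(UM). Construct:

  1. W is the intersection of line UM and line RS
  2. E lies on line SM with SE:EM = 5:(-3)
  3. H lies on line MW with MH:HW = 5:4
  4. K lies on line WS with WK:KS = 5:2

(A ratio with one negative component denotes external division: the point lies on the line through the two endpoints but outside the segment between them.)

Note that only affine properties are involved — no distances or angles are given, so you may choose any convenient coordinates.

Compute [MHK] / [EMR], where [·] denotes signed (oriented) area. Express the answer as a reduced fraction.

Work in coordinates with U = (0, 0), R = (1, 0), M = (0, 1), S = (-1, 4).
1. W is the intersection of line UM and line RS ⇒ W = (0, 2)
2. E lies on line SM with SE:EM = 5:(-3) ⇒ E = (3/2, -7/2)
3. H lies on line MW with MH:HW = 5:4 ⇒ H = (0, 14/9)
4. K lies on line WS with WK:KS = 5:2 ⇒ K = (-5/7, 24/7)
2·[MHK] = 25/63, 2·[EMR] = -3
[MHK]:[EMR] = 25/63:-3 = -25/189

[MHK]:[EMR] = -25/189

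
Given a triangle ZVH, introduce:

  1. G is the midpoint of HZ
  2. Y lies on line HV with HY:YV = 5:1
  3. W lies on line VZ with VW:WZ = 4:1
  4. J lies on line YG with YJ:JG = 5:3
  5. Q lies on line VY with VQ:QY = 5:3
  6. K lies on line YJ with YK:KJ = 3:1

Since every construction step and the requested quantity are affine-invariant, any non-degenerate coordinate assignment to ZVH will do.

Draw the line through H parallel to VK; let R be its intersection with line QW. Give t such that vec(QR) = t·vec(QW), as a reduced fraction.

t = -75/101

Assign Z = (0, 0), V = (1, 0), H = (0, 1) — the answer is frame-independent, so this choice is without loss of generality.
1. G is the midpoint of HZ ⇒ G = (0, 1/2)
2. Y lies on line HV with HY:YV = 5:1 ⇒ Y = (5/6, 1/6)
3. W lies on line VZ with VW:WZ = 4:1 ⇒ W = (1/5, 0)
4. J lies on line YG with YJ:JG = 5:3 ⇒ J = (5/16, 3/8)
5. Q lies on line VY with VQ:QY = 5:3 ⇒ Q = (43/48, 5/48)
6. K lies on line YJ with YK:KJ = 3:1 ⇒ K = (85/192, 31/96)
through H parallel to VK: direction (-107/192, 31/96); meets QW at R = (428/303, 55/303)
R = Q + t·(W−Q) with t = -75/101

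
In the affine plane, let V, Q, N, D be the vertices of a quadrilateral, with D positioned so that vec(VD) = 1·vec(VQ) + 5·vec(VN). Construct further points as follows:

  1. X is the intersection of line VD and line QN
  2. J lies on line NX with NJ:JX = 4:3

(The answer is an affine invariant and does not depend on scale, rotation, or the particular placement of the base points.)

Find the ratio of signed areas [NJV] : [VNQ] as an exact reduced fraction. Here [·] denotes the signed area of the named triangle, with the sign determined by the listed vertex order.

Choose coordinates V = (0, 0), Q = (1, 0), N = (0, 1), D = (1, 5).
1. X is the intersection of line VD and line QN ⇒ X = (1/6, 5/6)
2. J lies on line NX with NJ:JX = 4:3 ⇒ J = (2/21, 19/21)
2·[NJV] = -2/21, 2·[VNQ] = -1
[NJV]:[VNQ] = -2/21:-1 = 2/21

[NJV]:[VNQ] = 2/21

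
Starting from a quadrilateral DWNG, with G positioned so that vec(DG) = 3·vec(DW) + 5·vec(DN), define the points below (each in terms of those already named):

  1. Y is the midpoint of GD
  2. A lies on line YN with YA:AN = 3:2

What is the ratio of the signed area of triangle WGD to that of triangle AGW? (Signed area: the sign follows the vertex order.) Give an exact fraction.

Set D = (0, 0), W = (1, 0), N = (0, 1), G = (3, 5); any affine frame gives the same invariant.
1. Y is the midpoint of GD ⇒ Y = (3/2, 5/2)
2. A lies on line YN with YA:AN = 3:2 ⇒ A = (3/5, 8/5)
2·[WGD] = 5, 2·[AGW] = -26/5
[WGD]:[AGW] = 5:-26/5 = -25/26

[WGD]:[AGW] = -25/26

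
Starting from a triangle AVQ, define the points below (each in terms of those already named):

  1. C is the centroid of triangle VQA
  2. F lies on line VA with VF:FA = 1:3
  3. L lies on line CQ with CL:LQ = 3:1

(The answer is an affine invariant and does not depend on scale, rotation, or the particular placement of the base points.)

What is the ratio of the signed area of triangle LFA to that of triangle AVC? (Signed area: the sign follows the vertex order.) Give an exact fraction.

[LFA]:[AVC] = -15/8

Set A = (0, 0), V = (1, 0), Q = (0, 1); any affine frame gives the same invariant.
1. C is the centroid of triangle VQA ⇒ C = (1/3, 1/3)
2. F lies on line VA with VF:FA = 1:3 ⇒ F = (3/4, 0)
3. L lies on line CQ with CL:LQ = 3:1 ⇒ L = (1/12, 5/6)
2·[LFA] = -5/8, 2·[AVC] = 1/3
[LFA]:[AVC] = -5/8:1/3 = -15/8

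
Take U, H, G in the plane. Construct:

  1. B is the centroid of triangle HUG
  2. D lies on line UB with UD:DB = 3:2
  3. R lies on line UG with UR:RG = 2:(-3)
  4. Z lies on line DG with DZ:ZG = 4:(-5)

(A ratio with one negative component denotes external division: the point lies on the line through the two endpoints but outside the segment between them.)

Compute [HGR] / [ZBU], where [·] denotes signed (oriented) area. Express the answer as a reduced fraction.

Set U = (0, 0), H = (1, 0), G = (0, 1); any affine frame gives the same invariant.
1. B is the centroid of triangle HUG ⇒ B = (1/3, 1/3)
2. D lies on line UB with UD:DB = 3:2 ⇒ D = (1/5, 1/5)
3. R lies on line UG with UR:RG = 2:(-3) ⇒ R = (0, -2)
4. Z lies on line DG with DZ:ZG = 4:(-5) ⇒ Z = (1, -3)
2·[HGR] = 3, 2·[ZBU] = 4/3
[HGR]:[ZBU] = 3:4/3 = 9/4

[HGR]:[ZBU] = 9/4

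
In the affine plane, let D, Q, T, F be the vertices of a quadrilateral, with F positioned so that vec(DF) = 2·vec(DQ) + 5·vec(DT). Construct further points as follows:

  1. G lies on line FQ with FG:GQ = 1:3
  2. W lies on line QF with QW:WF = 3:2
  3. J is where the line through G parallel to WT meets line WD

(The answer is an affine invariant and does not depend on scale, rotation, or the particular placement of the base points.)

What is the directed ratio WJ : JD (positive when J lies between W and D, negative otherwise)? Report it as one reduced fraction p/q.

Choose coordinates D = (0, 0), Q = (1, 0), T = (0, 1), F = (2, 5).
1. G lies on line FQ with FG:GQ = 1:3 ⇒ G = (7/4, 15/4)
2. W lies on line QF with QW:WF = 3:2 ⇒ W = (8/5, 3)
3. J is where the line through G parallel to WT meets line WD ⇒ J = (5/2, 75/16)
J = W + t·(D−W) with t = -9/16, so WJ:JD = t:(1−t) = -9/16:25/16

WJ:JD = -9/25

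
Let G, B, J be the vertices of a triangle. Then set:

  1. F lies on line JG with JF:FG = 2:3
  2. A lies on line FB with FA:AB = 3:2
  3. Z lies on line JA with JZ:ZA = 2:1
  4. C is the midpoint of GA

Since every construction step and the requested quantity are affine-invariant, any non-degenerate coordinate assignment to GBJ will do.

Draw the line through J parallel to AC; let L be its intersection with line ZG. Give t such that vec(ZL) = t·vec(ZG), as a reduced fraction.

Choose coordinates G = (0, 0), B = (1, 0), J = (0, 1).
1. F lies on line JG with JF:FG = 2:3 ⇒ F = (0, 3/5)
2. A lies on line FB with FA:AB = 3:2 ⇒ A = (3/5, 6/25)
3. Z lies on line JA with JZ:ZA = 2:1 ⇒ Z = (2/5, 37/75)
4. C is the midpoint of GA ⇒ C = (3/10, 3/25)
through J parallel to AC: direction (-3/10, -3/25); meets ZG at L = (6/5, 37/25)
L = Z + t·(G−Z) with t = -2

t = -2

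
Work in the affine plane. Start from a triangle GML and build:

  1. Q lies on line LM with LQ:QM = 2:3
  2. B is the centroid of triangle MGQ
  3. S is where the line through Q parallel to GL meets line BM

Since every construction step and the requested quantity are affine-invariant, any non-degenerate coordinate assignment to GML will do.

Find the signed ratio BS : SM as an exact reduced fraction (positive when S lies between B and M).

BS:SM = -1/9

Set G = (0, 0), M = (1, 0), L = (0, 1); any affine frame gives the same invariant.
1. Q lies on line LM with LQ:QM = 2:3 ⇒ Q = (2/5, 3/5)
2. B is the centroid of triangle MGQ ⇒ B = (7/15, 1/5)
3. S is where the line through Q parallel to GL meets line BM ⇒ S = (2/5, 9/40)
S = B + t·(M−B) with t = -1/8, so BS:SM = t:(1−t) = -1/8:9/8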